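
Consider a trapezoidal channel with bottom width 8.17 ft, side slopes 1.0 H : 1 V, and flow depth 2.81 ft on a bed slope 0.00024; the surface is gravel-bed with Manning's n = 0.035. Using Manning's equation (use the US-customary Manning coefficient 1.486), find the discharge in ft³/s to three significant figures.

31.3 ft³/s

A = (b + z·y)·y = (8.17 + 1.0×2.81)×2.81 = 30.85 ft²
P = b + 2y√(1+z²) = 8.17 + 2×2.81×√(1+1.0²) = 16.12 ft
R = A/P = 30.85/16.12 = 1.914 ft
Q = (1.486/n)·A·R^(2/3)·S^(1/2) = (1.486/0.035) × 30.85 × 1.914^(2/3) × 0.00024^(1/2) = 31.29 ft³/s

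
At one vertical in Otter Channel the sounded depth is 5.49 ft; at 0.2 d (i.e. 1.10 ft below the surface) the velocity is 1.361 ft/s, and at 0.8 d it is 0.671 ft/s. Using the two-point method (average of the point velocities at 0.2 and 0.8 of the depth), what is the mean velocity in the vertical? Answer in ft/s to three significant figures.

1.02 ft/s

v̄ = (1.361 + 0.671) / 2 = 1.016 ft/s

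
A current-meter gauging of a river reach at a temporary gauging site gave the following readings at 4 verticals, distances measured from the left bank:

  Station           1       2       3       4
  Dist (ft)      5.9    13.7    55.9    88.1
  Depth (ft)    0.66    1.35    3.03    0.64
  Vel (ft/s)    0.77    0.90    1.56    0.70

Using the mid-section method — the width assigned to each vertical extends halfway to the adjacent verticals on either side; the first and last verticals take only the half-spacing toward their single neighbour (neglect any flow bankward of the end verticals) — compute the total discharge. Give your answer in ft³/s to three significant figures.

w_1 = (13.7 − 5.9)/2 = 3.9 ft; q_1 = 0.77 × 0.66 × 3.9 = 1.982 ft³/s
w_2 = (55.9 − 5.9)/2 = 25 ft; q_2 = 0.90 × 1.35 × 25 = 30.38 ft³/s
w_3 = (88.1 − 13.7)/2 = 37.2 ft; q_3 = 1.56 × 3.03 × 37.2 = 175.8 ft³/s
w_4 = (88.1 − 55.9)/2 = 16.1 ft; q_4 = 0.70 × 0.64 × 16.1 = 7.213 ft³/s
Q = Σ qᵢ = 215.4 ft³/s

215 ft³/s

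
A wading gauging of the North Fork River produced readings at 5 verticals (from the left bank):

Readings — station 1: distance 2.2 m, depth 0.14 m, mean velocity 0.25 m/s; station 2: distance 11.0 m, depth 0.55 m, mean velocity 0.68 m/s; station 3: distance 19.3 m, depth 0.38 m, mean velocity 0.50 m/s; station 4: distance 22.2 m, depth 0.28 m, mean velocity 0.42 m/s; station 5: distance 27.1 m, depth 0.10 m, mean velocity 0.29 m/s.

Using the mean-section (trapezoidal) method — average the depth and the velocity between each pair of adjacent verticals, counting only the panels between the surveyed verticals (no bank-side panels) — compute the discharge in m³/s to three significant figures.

Panel 1-2: Δb = 8.8 m, d̄ = (0.14+0.55)/2 = 0.345, v̄ = (0.25+0.68)/2 = 0.465 → q = 8.8×0.345×0.465 = 1.412 m³/s
Panel 2-3: Δb = 8.3 m, d̄ = (0.55+0.38)/2 = 0.465, v̄ = (0.68+0.50)/2 = 0.59 → q = 8.3×0.465×0.59 = 2.277 m³/s
Panel 3-4: Δb = 2.9 m, d̄ = (0.38+0.28)/2 = 0.33, v̄ = (0.50+0.42)/2 = 0.46 → q = 2.9×0.33×0.46 = 0.4402 m³/s
Panel 4-5: Δb = 4.9 m, d̄ = (0.28+0.10)/2 = 0.19, v̄ = (0.42+0.29)/2 = 0.355 → q = 4.9×0.19×0.355 = 0.3305 m³/s
Q = Σ q = 4.460 m³/s

4.46 m³/s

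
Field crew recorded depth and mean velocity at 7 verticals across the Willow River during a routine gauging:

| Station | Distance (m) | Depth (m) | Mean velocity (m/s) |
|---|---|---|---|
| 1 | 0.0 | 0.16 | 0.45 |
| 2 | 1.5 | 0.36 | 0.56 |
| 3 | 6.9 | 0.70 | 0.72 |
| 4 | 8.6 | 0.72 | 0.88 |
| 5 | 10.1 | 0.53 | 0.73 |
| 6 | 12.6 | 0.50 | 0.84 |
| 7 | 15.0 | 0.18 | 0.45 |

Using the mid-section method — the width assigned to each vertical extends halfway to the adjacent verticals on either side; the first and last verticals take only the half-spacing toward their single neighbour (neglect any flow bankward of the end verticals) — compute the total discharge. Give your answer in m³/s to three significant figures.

w_1 = (1.5 − 0.0)/2 = 0.75 m; q_1 = 0.45 × 0.16 × 0.75 = 0.05400 m³/s
w_2 = (6.9 − 0.0)/2 = 3.45 m; q_2 = 0.56 × 0.36 × 3.45 = 0.6955 m³/s
w_3 = (8.6 − 1.5)/2 = 3.55 m; q_3 = 0.72 × 0.70 × 3.55 = 1.789 m³/s
w_4 = (10.1 − 6.9)/2 = 1.6 m; q_4 = 0.88 × 0.72 × 1.6 = 1.014 m³/s
w_5 = (12.6 − 8.6)/2 = 2 m; q_5 = 0.73 × 0.53 × 2 = 0.7738 m³/s
w_6 = (15.0 − 10.1)/2 = 2.45 m; q_6 = 0.84 × 0.50 × 2.45 = 1.029 m³/s
w_7 = (15.0 − 12.6)/2 = 1.2 m; q_7 = 0.45 × 0.18 × 1.2 = 0.09720 m³/s
Q = Σ qᵢ = 5.452 m³/s

5.45 m³/s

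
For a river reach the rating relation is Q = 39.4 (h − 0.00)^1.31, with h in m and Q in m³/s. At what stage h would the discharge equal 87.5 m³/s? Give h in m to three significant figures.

1.84 m

h − h₀ = (Q/C)^(1/b) = (87.5/39.4)^(1/1.31) = 1.839 m
h = 0.00 + 1.839 = 1.839 m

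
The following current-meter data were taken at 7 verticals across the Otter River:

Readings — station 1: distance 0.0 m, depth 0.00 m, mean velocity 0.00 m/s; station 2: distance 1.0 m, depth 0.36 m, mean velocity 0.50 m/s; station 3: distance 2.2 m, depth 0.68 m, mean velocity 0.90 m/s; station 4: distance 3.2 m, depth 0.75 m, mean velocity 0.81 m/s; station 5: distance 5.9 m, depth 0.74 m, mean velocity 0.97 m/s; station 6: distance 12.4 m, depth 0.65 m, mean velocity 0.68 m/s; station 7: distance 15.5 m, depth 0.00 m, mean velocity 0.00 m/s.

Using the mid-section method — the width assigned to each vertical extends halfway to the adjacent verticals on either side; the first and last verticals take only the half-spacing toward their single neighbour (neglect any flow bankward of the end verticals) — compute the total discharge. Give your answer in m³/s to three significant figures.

w_2 = (2.2 − 0.0)/2 = 1.1 m; q_2 = 0.50 × 0.36 × 1.1 = 0.1980 m³/s
w_3 = (3.2 − 1.0)/2 = 1.1 m; q_3 = 0.90 × 0.68 × 1.1 = 0.6732 m³/s
w_4 = (5.9 − 2.2)/2 = 1.85 m; q_4 = 0.81 × 0.75 × 1.85 = 1.124 m³/s
w_5 = (12.4 − 3.2)/2 = 4.6 m; q_5 = 0.97 × 0.74 × 4.6 = 3.302 m³/s
w_6 = (15.5 − 5.9)/2 = 4.8 m; q_6 = 0.68 × 0.65 × 4.8 = 2.122 m³/s
Stations 1, 7 contribute zero (depth or velocity is 0).
Q = Σ qᵢ = 7.419 m³/s

7.42 m³/s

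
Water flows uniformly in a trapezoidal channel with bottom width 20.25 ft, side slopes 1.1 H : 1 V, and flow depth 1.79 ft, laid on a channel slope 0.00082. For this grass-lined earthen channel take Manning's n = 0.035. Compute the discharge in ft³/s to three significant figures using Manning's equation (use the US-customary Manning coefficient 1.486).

A = (b + z·y)·y = (20.25 + 1.1×1.79)×1.79 = 39.77 ft²
P = b + 2y√(1+z²) = 20.25 + 2×1.79×√(1+1.1²) = 25.57 ft
R = A/P = 39.77/25.57 = 1.555 ft
Q = (1.486/n)·A·R^(2/3)·S^(1/2) = (1.486/0.035) × 39.77 × 1.555^(2/3) × 0.00082^(1/2) = 64.91 ft³/s

64.9 ft³/s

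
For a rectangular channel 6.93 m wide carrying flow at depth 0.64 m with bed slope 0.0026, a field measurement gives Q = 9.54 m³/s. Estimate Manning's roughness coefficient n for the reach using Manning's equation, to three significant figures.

0.0157

A = b·y = 6.93 × 0.64 = 4.435 m²
P = b + 2y = 6.93 + 2×0.64 = 8.210 m
R = A/P = 4.435/8.210 = 0.5402 m
n = (1/Q)·A·R^(2/3)·S^(1/2) = (1/9.54) × 4.435 × 0.6633 × 0.05099 = 0.01572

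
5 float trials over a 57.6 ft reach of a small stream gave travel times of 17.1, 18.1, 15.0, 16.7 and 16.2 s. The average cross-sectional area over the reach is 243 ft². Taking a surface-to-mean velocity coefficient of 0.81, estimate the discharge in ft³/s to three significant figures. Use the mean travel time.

t̄ = (17.1 + 18.1 + 15.0 + 16.7 + 16.2) / 5 = 16.62 s
v_surface = L / t̄ = 57.6 / 16.62 = 3.466 ft/s
v_mean = 0.81 × 3.466 = 2.807 ft/s
Q = A × v_mean = 243 × 2.807 = 682.2 ft³/s

682 ft³/s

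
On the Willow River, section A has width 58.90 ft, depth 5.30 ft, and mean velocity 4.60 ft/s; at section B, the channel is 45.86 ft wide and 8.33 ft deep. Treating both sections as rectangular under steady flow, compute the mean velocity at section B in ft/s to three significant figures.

Q = A₁V₁ = (58.90×5.30) × 4.60 = 1436 ft³/s
A₂ = 45.86 × 8.33 = 382.0 ft²
V₂ = Q/A₂ = 1436/382.0 = 3.759 ft/s

3.76 ft/s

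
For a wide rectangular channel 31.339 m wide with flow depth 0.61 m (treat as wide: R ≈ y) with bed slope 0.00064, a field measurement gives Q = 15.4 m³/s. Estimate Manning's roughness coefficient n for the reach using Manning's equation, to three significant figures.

A = b·y = 31.339 × 0.61 = 19.12 m²
Wide channel: R ≈ y = 0.61 m
n = (1/Q)·A·R^(2/3)·S^(1/2) = (1/15.4) × 19.12 × 0.7193 × 0.02530 = 0.02259

0.0226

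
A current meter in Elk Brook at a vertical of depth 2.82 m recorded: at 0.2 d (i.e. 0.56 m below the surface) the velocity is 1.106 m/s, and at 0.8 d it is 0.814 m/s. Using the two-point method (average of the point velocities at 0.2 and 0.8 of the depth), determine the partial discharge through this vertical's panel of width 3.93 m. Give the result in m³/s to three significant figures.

v̄ = (1.106 + 0.814) / 2 = 0.9600 m/s
q = v̄ × d × w = 0.9600 × 2.82 × 3.93 = 10.64 m³/s

10.6 m³/s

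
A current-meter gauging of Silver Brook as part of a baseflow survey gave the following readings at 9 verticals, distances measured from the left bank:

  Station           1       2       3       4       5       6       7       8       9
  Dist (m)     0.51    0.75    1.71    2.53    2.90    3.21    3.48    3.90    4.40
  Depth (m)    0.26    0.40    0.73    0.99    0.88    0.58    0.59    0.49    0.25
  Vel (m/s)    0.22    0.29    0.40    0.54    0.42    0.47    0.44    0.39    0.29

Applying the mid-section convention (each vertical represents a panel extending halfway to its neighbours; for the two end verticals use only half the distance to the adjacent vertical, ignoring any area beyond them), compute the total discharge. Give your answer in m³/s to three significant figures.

w_1 = (0.75 − 0.51)/2 = 0.12 m; q_1 = 0.22 × 0.26 × 0.12 = 0.006864 m³/s
w_2 = (1.71 − 0.51)/2 = 0.6 m; q_2 = 0.29 × 0.40 × 0.6 = 0.06960 m³/s
w_3 = (2.53 − 0.75)/2 = 0.89 m; q_3 = 0.40 × 0.73 × 0.89 = 0.2599 m³/s
w_4 = (2.90 − 1.71)/2 = 0.595 m; q_4 = 0.54 × 0.99 × 0.595 = 0.3181 m³/s
w_5 = (3.21 − 2.53)/2 = 0.34 m; q_5 = 0.42 × 0.88 × 0.34 = 0.1257 m³/s
w_6 = (3.48 − 2.90)/2 = 0.29 m; q_6 = 0.47 × 0.58 × 0.29 = 0.07905 m³/s
w_7 = (3.90 − 3.21)/2 = 0.345 m; q_7 = 0.44 × 0.59 × 0.345 = 0.08956 m³/s
w_8 = (4.40 − 3.48)/2 = 0.46 m; q_8 = 0.39 × 0.49 × 0.46 = 0.08791 m³/s
w_9 = (4.40 − 3.90)/2 = 0.25 m; q_9 = 0.29 × 0.25 × 0.25 = 0.01813 m³/s
Q = Σ qᵢ = 1.055 m³/s

1.05 m³/s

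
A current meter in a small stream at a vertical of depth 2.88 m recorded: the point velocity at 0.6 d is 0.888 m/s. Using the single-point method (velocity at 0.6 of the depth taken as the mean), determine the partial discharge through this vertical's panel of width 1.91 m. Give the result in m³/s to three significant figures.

v̄ = v₀.₆ = 0.888 m/s
q = v̄ × d × w = 0.8880 × 2.88 × 1.91 = 4.885 m³/s

4.88 m³/s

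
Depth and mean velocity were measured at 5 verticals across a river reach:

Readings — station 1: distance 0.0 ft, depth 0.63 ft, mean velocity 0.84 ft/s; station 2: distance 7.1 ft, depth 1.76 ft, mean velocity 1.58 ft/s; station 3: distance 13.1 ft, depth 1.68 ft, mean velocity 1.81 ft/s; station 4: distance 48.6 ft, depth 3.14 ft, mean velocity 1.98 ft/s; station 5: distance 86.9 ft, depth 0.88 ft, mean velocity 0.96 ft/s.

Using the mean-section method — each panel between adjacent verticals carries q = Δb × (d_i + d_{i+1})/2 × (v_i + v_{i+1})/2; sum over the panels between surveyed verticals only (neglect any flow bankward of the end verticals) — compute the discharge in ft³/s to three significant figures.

303 ft³/s

Panel 1-2: Δb = 7.1 ft, d̄ = (0.63+1.76)/2 = 1.195, v̄ = (0.84+1.58)/2 = 1.21 → q = 7.1×1.195×1.21 = 10.27 ft³/s
Panel 2-3: Δb = 6 ft, d̄ = (1.76+1.68)/2 = 1.72, v̄ = (1.58+1.81)/2 = 1.695 → q = 6×1.72×1.695 = 17.49 ft³/s
Panel 3-4: Δb = 35.5 ft, d̄ = (1.68+3.14)/2 = 2.41, v̄ = (1.81+1.98)/2 = 1.895 → q = 35.5×2.41×1.895 = 162.1 ft³/s
Panel 4-5: Δb = 38.3 ft, d̄ = (3.14+0.88)/2 = 2.01, v̄ = (1.98+0.96)/2 = 1.47 → q = 38.3×2.01×1.47 = 113.2 ft³/s
Q = Σ q = 303.1 ft³/s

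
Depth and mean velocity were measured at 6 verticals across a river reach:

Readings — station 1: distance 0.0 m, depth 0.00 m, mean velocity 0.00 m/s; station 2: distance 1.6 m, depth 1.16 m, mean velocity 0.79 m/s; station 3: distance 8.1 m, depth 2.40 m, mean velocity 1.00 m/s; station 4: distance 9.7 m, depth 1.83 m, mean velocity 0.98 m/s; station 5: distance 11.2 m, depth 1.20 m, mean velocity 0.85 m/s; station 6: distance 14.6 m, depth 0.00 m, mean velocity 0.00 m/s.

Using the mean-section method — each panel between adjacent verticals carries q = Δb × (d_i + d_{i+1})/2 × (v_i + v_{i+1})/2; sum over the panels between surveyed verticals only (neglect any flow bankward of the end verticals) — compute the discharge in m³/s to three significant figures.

Panel 1-2: Δb = 1.6 m, d̄ = (0.00+1.16)/2 = 0.58, v̄ = (0.00+0.79)/2 = 0.395 → q = 1.6×0.58×0.395 = 0.3666 m³/s
Panel 2-3: Δb = 6.5 m, d̄ = (1.16+2.40)/2 = 1.78, v̄ = (0.79+1.00)/2 = 0.895 → q = 6.5×1.78×0.895 = 10.36 m³/s
Panel 3-4: Δb = 1.6 m, d̄ = (2.40+1.83)/2 = 2.115, v̄ = (1.00+0.98)/2 = 0.99 → q = 1.6×2.115×0.99 = 3.350 m³/s
Panel 4-5: Δb = 1.5 m, d̄ = (1.83+1.20)/2 = 1.515, v̄ = (0.98+0.85)/2 = 0.915 → q = 1.5×1.515×0.915 = 2.079 m³/s
Panel 5-6: Δb = 3.4 m, d̄ = (1.20+0.00)/2 = 0.6, v̄ = (0.85+0.00)/2 = 0.425 → q = 3.4×0.6×0.425 = 0.8670 m³/s
Q = Σ q = 17.02 m³/s

17.0 m³/s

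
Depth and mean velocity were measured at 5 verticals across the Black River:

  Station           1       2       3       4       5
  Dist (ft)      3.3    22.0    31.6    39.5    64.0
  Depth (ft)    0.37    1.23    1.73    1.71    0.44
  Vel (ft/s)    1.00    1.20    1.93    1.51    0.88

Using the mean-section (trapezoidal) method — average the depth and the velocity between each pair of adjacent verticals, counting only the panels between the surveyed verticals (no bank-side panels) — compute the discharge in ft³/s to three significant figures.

93.5 ft³/s

Panel 1-2: Δb = 18.7 ft, d̄ = (0.37+1.23)/2 = 0.8, v̄ = (1.00+1.20)/2 = 1.1 → q = 18.7×0.8×1.1 = 16.46 ft³/s
Panel 2-3: Δb = 9.6 ft, d̄ = (1.23+1.73)/2 = 1.48, v̄ = (1.20+1.93)/2 = 1.565 → q = 9.6×1.48×1.565 = 22.24 ft³/s
Panel 3-4: Δb = 7.9 ft, d̄ = (1.73+1.71)/2 = 1.72, v̄ = (1.93+1.51)/2 = 1.72 → q = 7.9×1.72×1.72 = 23.37 ft³/s
Panel 4-5: Δb = 24.5 ft, d̄ = (1.71+0.44)/2 = 1.075, v̄ = (1.51+0.88)/2 = 1.195 → q = 24.5×1.075×1.195 = 31.47 ft³/s
Q = Σ q = 93.54 ft³/s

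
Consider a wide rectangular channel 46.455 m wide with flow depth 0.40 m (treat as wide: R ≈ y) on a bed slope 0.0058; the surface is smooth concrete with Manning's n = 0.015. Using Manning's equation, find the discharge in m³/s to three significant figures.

A = b·y = 46.455 × 0.40 = 18.58 m²
Wide channel: R ≈ y = 0.40 m
Q = (1/n)·A·R^(2/3)·S^(1/2) = (1/0.015) × 18.58 × 0.4000^(2/3) × 0.0058^(1/2) = 51.22 m³/s

51.2 m³/s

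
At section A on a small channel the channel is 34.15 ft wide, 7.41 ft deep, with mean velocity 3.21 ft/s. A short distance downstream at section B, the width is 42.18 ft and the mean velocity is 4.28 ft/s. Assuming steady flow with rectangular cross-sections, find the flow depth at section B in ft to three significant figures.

Q = A₁V₁ = (34.15×7.41) × 3.21 = 812.3 ft³/s
d₂ = Q/(b₂ V₂) = 812.3/(42.18×4.28) = 4.499 ft

4.50 ft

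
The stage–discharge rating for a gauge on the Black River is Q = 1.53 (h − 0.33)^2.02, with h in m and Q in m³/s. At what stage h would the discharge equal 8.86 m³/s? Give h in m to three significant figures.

2.72 m

h − h₀ = (Q/C)^(1/b) = (8.86/1.53)^(1/2.02) = 2.386 m
h = 0.33 + 2.386 = 2.716 m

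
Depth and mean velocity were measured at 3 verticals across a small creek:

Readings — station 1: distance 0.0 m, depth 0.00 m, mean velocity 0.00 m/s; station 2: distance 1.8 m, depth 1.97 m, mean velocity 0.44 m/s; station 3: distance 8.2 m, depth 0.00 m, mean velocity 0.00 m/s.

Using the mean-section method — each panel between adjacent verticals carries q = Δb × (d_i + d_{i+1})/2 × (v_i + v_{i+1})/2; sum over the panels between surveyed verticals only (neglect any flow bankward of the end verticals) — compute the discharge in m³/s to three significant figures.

1.78 m³/s

Panel 1-2: Δb = 1.8 m, d̄ = (0.00+1.97)/2 = 0.985, v̄ = (0.00+0.44)/2 = 0.22 → q = 1.8×0.985×0.22 = 0.3901 m³/s
Panel 2-3: Δb = 6.4 m, d̄ = (1.97+0.00)/2 = 0.985, v̄ = (0.44+0.00)/2 = 0.22 → q = 6.4×0.985×0.22 = 1.387 m³/s
Q = Σ q = 1.777 m³/s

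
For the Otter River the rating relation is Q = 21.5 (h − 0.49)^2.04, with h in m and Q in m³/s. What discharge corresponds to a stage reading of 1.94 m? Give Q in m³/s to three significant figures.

45.9 m³/s

Q = 21.5 × (1.94 − 0.49)^2.04 = 21.5 × 1.45^2.04 = 45.88 m³/s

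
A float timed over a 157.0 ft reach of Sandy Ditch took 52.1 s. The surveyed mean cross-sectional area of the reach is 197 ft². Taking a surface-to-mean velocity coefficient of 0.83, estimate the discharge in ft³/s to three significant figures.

493 ft³/s

v_surface = L / t̄ = 157.0 / 52.1 = 3.013 ft/s
v_mean = 0.83 × 3.013 = 2.501 ft/s
Q = A × v_mean = 197 × 2.501 = 492.7 ft³/s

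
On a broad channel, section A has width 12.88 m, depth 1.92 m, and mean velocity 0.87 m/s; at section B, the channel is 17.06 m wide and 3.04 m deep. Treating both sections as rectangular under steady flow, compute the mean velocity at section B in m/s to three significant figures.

0.415 m/s

Q = A₁V₁ = (12.88×1.92) × 0.87 = 21.51 m³/s
A₂ = 17.06 × 3.04 = 51.86 m²
V₂ = Q/A₂ = 21.51/51.86 = 0.4148 m/s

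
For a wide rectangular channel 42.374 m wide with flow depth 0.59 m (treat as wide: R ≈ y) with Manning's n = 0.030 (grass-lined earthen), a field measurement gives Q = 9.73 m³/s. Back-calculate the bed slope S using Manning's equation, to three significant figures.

0.000275

A = b·y = 42.374 × 0.59 = 25.00 m²
Wide channel: R ≈ y = 0.59 m
S = (Q·n / (1·A·R^(2/3)))² = (9.73×0.030 / (1×25.00×0.7035))² = 0.0002755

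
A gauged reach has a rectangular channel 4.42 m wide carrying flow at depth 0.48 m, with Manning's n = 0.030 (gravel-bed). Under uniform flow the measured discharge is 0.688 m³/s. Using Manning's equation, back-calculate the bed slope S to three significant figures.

0.000327

A = b·y = 4.42 × 0.48 = 2.122 m²
P = b + 2y = 4.42 + 2×0.48 = 5.380 m
R = A/P = 2.122/5.380 = 0.3943 m
S = (Q·n / (1·A·R^(2/3)))² = (0.688×0.030 / (1×2.122×0.5378))² = 0.0003273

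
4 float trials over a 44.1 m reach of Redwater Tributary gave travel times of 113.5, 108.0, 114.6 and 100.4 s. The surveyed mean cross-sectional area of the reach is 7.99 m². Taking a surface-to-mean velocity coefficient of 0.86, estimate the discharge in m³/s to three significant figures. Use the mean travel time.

t̄ = (113.5 + 108.0 + 114.6 + 100.4) / 4 = 109.125 s
v_surface = L / t̄ = 44.1 / 109.125 = 0.4041 m/s
v_mean = 0.86 × 0.4041 = 0.3475 m/s
Q = A × v_mean = 7.99 × 0.3475 = 2.777 m³/s

2.78 m³/s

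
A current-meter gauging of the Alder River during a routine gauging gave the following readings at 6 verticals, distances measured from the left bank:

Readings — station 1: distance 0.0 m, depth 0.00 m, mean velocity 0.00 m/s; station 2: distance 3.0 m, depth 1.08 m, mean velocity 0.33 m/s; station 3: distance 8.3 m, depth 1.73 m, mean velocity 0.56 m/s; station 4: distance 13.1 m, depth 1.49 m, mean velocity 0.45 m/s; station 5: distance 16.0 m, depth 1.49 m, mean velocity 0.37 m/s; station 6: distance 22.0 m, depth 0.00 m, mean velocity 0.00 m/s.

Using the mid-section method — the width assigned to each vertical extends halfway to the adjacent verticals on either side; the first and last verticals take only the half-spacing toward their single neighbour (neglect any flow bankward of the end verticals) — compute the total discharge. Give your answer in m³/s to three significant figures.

11.4 m³/s

w_2 = (8.3 − 0.0)/2 = 4.15 m; q_2 = 0.33 × 1.08 × 4.15 = 1.479 m³/s
w_3 = (13.1 − 3.0)/2 = 5.05 m; q_3 = 0.56 × 1.73 × 5.05 = 4.892 m³/s
w_4 = (16.0 − 8.3)/2 = 3.85 m; q_4 = 0.45 × 1.49 × 3.85 = 2.581 m³/s
w_5 = (22.0 − 13.1)/2 = 4.45 m; q_5 = 0.37 × 1.49 × 4.45 = 2.453 m³/s
Stations 1, 6 contribute zero (depth or velocity is 0).
Q = Σ qᵢ = 11.41 m³/s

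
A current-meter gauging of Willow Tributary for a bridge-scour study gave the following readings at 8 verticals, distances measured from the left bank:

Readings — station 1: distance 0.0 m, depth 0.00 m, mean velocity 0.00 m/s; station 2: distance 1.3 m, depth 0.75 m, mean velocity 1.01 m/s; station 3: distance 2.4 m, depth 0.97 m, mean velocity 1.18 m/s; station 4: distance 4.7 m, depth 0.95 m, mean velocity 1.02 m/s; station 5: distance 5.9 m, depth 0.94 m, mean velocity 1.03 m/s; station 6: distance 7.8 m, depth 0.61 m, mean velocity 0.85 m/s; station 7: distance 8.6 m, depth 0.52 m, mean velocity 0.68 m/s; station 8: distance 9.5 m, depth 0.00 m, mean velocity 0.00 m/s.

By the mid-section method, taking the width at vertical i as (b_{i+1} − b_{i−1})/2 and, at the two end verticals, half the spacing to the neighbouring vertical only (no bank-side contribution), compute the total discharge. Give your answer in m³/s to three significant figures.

w_2 = (2.4 − 0.0)/2 = 1.2 m; q_2 = 1.01 × 0.75 × 1.2 = 0.9090 m³/s
w_3 = (4.7 − 1.3)/2 = 1.7 m; q_3 = 1.18 × 0.97 × 1.7 = 1.946 m³/s
w_4 = (5.9 − 2.4)/2 = 1.75 m; q_4 = 1.02 × 0.95 × 1.75 = 1.696 m³/s
w_5 = (7.8 − 4.7)/2 = 1.55 m; q_5 = 1.03 × 0.94 × 1.55 = 1.501 m³/s
w_6 = (8.6 − 5.9)/2 = 1.35 m; q_6 = 0.85 × 0.61 × 1.35 = 0.7000 m³/s
w_7 = (9.5 − 7.8)/2 = 0.85 m; q_7 = 0.68 × 0.52 × 0.85 = 0.3006 m³/s
Stations 1, 8 contribute zero (depth or velocity is 0).
Q = Σ qᵢ = 7.052 m³/s

7.05 m³/s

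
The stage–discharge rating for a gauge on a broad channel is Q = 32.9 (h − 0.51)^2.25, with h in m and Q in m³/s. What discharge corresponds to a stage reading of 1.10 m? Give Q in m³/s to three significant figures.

10.0 m³/s

Q = 32.9 × (1.10 − 0.51)^2.25 = 32.9 × 0.59^2.25 = 10.04 m³/s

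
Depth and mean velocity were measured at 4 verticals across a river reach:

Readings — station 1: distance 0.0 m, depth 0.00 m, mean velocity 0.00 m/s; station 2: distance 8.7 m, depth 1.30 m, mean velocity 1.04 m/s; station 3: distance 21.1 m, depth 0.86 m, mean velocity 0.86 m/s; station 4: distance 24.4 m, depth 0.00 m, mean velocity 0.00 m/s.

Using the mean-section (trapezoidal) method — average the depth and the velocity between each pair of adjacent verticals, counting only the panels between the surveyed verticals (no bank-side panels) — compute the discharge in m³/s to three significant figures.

16.3 m³/s

Panel 1-2: Δb = 8.7 m, d̄ = (0.00+1.30)/2 = 0.65, v̄ = (0.00+1.04)/2 = 0.52 → q = 8.7×0.65×0.52 = 2.941 m³/s
Panel 2-3: Δb = 12.4 m, d̄ = (1.30+0.86)/2 = 1.08, v̄ = (1.04+0.86)/2 = 0.95 → q = 12.4×1.08×0.95 = 12.72 m³/s
Panel 3-4: Δb = 3.3 m, d̄ = (0.86+0.00)/2 = 0.43, v̄ = (0.86+0.00)/2 = 0.43 → q = 3.3×0.43×0.43 = 0.6102 m³/s
Q = Σ q = 16.27 m³/s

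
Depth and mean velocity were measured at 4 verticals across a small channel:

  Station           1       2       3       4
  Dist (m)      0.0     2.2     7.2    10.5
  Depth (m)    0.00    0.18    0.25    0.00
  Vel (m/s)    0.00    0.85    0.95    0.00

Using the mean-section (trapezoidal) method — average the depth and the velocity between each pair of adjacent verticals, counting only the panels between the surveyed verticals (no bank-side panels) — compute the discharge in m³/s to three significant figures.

Panel 1-2: Δb = 2.2 m, d̄ = (0.00+0.18)/2 = 0.09, v̄ = (0.00+0.85)/2 = 0.425 → q = 2.2×0.09×0.425 = 0.08415 m³/s
Panel 2-3: Δb = 5 m, d̄ = (0.18+0.25)/2 = 0.215, v̄ = (0.85+0.95)/2 = 0.9 → q = 5×0.215×0.9 = 0.9675 m³/s
Panel 3-4: Δb = 3.3 m, d̄ = (0.25+0.00)/2 = 0.125, v̄ = (0.95+0.00)/2 = 0.475 → q = 3.3×0.125×0.475 = 0.1959 m³/s
Q = Σ q = 1.248 m³/s

1.25 m³/s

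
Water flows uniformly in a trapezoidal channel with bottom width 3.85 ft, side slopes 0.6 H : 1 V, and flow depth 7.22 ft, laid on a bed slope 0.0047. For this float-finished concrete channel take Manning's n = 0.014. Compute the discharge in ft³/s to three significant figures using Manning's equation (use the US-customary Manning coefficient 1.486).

A = (b + z·y)·y = (3.85 + 0.6×7.22)×7.22 = 59.07 ft²
P = b + 2y√(1+z²) = 3.85 + 2×7.22×√(1+0.6²) = 20.69 ft
R = A/P = 59.07/20.69 = 2.855 ft
Q = (1.486/n)·A·R^(2/3)·S^(1/2) = (1.486/0.014) × 59.07 × 2.855^(2/3) × 0.0047^(1/2) = 865.2 ft³/s

865 ft³/s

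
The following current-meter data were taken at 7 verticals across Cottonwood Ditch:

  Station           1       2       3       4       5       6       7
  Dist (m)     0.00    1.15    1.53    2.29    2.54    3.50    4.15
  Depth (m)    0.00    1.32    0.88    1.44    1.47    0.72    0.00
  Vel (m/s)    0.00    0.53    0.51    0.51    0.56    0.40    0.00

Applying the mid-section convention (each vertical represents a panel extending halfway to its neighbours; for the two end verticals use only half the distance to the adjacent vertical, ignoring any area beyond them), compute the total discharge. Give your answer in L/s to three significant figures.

w_2 = (1.53 − 0.00)/2 = 0.765 m; q_2 = 0.53 × 1.32 × 0.765 = 0.5352 m³/s
w_3 = (2.29 − 1.15)/2 = 0.57 m; q_3 = 0.51 × 0.88 × 0.57 = 0.2558 m³/s
w_4 = (2.54 − 1.53)/2 = 0.505 m; q_4 = 0.51 × 1.44 × 0.505 = 0.3709 m³/s
w_5 = (3.50 − 2.29)/2 = 0.605 m; q_5 = 0.56 × 1.47 × 0.605 = 0.4980 m³/s
w_6 = (4.15 − 2.54)/2 = 0.805 m; q_6 = 0.40 × 0.72 × 0.805 = 0.2318 m³/s
Stations 1, 7 contribute zero (depth or velocity is 0).
Q = Σ qᵢ = 1.892 m³/s
= 1.892 × 1000 = 1892 L/s

1890 L/s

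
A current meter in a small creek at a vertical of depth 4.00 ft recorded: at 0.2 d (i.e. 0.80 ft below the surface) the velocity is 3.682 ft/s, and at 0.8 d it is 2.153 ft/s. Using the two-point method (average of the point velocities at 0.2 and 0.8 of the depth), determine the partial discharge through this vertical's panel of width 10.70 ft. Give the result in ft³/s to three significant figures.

125 ft³/s

v̄ = (3.682 + 2.153) / 2 = 2.918 ft/s
q = v̄ × d × w = 2.918 × 4.00 × 10.70 = 124.9 ft³/s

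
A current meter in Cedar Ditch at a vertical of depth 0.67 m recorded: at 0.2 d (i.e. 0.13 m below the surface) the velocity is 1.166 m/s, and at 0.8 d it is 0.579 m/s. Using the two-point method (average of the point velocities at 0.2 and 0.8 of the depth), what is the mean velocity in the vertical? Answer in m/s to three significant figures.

v̄ = (1.166 + 0.579) / 2 = 0.8725 m/s

0.873 m/s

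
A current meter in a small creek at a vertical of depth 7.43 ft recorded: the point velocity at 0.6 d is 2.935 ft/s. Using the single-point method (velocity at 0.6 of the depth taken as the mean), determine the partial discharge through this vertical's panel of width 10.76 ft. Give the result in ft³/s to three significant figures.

v̄ = v₀.₆ = 2.935 ft/s
q = v̄ × d × w = 2.935 × 7.43 × 10.76 = 234.6 ft³/s

235 ft³/s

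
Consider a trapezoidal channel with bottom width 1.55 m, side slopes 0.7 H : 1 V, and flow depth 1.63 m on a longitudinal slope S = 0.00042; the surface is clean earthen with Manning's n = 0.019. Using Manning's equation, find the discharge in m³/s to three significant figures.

A = (b + z·y)·y = (1.55 + 0.7×1.63)×1.63 = 4.386 m²
P = b + 2y√(1+z²) = 1.55 + 2×1.63×√(1+0.7²) = 5.529 m
R = A/P = 4.386/5.529 = 0.7933 m
Q = (1/n)·A·R^(2/3)·S^(1/2) = (1/0.019) × 4.386 × 0.7933^(2/3) × 0.00042^(1/2) = 4.054 m³/s

4.05 m³/s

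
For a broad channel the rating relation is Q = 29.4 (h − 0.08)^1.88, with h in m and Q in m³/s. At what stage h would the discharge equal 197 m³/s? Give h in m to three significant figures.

2.83 m

h − h₀ = (Q/C)^(1/b) = (197/29.4)^(1/1.88) = 2.751 m
h = 0.08 + 2.751 = 2.831 m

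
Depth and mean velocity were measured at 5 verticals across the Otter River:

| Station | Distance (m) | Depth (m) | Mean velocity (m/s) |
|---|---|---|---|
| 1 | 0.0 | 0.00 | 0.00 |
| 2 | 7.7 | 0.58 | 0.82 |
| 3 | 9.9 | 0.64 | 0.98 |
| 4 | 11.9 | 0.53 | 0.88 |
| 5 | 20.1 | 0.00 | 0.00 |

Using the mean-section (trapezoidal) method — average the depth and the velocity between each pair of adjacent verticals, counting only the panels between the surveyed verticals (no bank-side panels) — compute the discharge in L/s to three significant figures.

4170 L/s

Panel 1-2: Δb = 7.7 m, d̄ = (0.00+0.58)/2 = 0.29, v̄ = (0.00+0.82)/2 = 0.41 → q = 7.7×0.29×0.41 = 0.9155 m³/s
Panel 2-3: Δb = 2.2 m, d̄ = (0.58+0.64)/2 = 0.61, v̄ = (0.82+0.98)/2 = 0.9 → q = 2.2×0.61×0.9 = 1.208 m³/s
Panel 3-4: Δb = 2 m, d̄ = (0.64+0.53)/2 = 0.585, v̄ = (0.98+0.88)/2 = 0.93 → q = 2×0.585×0.93 = 1.088 m³/s
Panel 4-5: Δb = 8.2 m, d̄ = (0.53+0.00)/2 = 0.265, v̄ = (0.88+0.00)/2 = 0.44 → q = 8.2×0.265×0.44 = 0.9561 m³/s
Q = Σ q = 4.168 m³/s
= 4.168 × 1000 = 4168 L/s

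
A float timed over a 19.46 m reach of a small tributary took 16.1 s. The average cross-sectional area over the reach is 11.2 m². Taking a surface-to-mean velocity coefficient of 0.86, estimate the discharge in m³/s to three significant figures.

11.6 m³/s

v_surface = L / t̄ = 19.46 / 16.1 = 1.209 m/s
v_mean = 0.86 × 1.209 = 1.039 m/s
Q = A × v_mean = 11.2 × 1.039 = 11.64 m³/s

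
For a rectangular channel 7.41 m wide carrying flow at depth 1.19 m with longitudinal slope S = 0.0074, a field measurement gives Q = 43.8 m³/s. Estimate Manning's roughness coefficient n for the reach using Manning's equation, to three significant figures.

0.0162

A = b·y = 7.41 × 1.19 = 8.818 m²
P = b + 2y = 7.41 + 2×1.19 = 9.790 m
R = A/P = 8.818/9.790 = 0.9007 m
n = (1/Q)·A·R^(2/3)·S^(1/2) = (1/43.8) × 8.818 × 0.9327 × 0.08602 = 0.01615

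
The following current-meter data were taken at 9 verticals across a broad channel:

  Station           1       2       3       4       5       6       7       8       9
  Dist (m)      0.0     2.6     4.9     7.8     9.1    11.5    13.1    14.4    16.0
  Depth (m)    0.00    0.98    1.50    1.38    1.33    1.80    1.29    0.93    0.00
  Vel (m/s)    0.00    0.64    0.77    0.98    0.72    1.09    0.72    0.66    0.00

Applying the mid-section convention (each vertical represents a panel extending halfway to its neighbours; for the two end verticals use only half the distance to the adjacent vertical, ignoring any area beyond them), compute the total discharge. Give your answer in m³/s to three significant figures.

15.3 m³/s

w_2 = (4.9 − 0.0)/2 = 2.45 m; q_2 = 0.64 × 0.98 × 2.45 = 1.537 m³/s
w_3 = (7.8 − 2.6)/2 = 2.6 m; q_3 = 0.77 × 1.50 × 2.6 = 3.003 m³/s
w_4 = (9.1 − 4.9)/2 = 2.1 m; q_4 = 0.98 × 1.38 × 2.1 = 2.840 m³/s
w_5 = (11.5 − 7.8)/2 = 1.85 m; q_5 = 0.72 × 1.33 × 1.85 = 1.772 m³/s
w_6 = (13.1 − 9.1)/2 = 2 m; q_6 = 1.09 × 1.80 × 2 = 3.924 m³/s
w_7 = (14.4 − 11.5)/2 = 1.45 m; q_7 = 0.72 × 1.29 × 1.45 = 1.347 m³/s
w_8 = (16.0 − 13.1)/2 = 1.45 m; q_8 = 0.66 × 0.93 × 1.45 = 0.8900 m³/s
Stations 1, 9 contribute zero (depth or velocity is 0).
Q = Σ qᵢ = 15.31 m³/s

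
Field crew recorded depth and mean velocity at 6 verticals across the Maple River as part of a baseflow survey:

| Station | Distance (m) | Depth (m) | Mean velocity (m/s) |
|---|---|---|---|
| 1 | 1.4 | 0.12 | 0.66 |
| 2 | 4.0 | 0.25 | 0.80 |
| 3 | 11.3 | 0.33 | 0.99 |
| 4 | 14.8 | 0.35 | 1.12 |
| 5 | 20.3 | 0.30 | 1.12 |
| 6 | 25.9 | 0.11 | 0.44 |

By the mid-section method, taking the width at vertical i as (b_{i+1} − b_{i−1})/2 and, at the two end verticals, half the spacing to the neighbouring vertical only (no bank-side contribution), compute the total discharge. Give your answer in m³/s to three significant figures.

6.62 m³/s

w_1 = (4.0 − 1.4)/2 = 1.3 m; q_1 = 0.66 × 0.12 × 1.3 = 0.1030 m³/s
w_2 = (11.3 − 1.4)/2 = 4.95 m; q_2 = 0.80 × 0.25 × 4.95 = 0.9900 m³/s
w_3 = (14.8 − 4.0)/2 = 5.4 m; q_3 = 0.99 × 0.33 × 5.4 = 1.764 m³/s
w_4 = (20.3 − 11.3)/2 = 4.5 m; q_4 = 1.12 × 0.35 × 4.5 = 1.764 m³/s
w_5 = (25.9 − 14.8)/2 = 5.55 m; q_5 = 1.12 × 0.30 × 5.55 = 1.865 m³/s
w_6 = (25.9 − 20.3)/2 = 2.8 m; q_6 = 0.44 × 0.11 × 2.8 = 0.1355 m³/s
Q = Σ qᵢ = 6.621 m³/s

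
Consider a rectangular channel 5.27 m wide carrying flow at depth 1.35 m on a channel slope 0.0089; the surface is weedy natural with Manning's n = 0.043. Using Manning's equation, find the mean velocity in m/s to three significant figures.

A = b·y = 5.27 × 1.35 = 7.115 m²
P = b + 2y = 5.27 + 2×1.35 = 7.970 m
R = A/P = 7.115/7.970 = 0.8927 m
Q = (1/n)·A·R^(2/3)·S^(1/2) = (1/0.043) × 7.115 × 0.8927^(2/3) × 0.0089^(1/2) = 14.47 m³/s
V = Q/A = 14.47/7.115 = 2.034 m/s

2.03 m/s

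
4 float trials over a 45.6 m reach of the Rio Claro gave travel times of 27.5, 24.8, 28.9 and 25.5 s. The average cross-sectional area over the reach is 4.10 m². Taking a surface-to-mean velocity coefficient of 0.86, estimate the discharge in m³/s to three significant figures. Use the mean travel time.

6.03 m³/s

t̄ = (27.5 + 24.8 + 28.9 + 25.5) / 4 = 26.675 s
v_surface = L / t̄ = 45.6 / 26.675 = 1.709 m/s
v_mean = 0.86 × 1.709 = 1.470 m/s
Q = A × v_mean = 4.10 × 1.470 = 6.028 m³/s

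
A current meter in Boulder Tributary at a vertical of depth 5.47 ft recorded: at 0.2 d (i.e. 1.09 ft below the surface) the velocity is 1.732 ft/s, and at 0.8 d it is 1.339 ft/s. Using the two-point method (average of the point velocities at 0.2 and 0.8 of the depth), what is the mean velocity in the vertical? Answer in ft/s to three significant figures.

1.54 ft/s

v̄ = (1.732 + 1.339) / 2 = 1.536 ft/s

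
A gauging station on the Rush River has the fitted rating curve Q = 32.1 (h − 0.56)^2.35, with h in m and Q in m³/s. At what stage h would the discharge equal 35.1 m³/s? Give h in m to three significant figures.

1.60 m

h − h₀ = (Q/C)^(1/b) = (35.1/32.1)^(1/2.35) = 1.039 m
h = 0.56 + 1.039 = 1.599 m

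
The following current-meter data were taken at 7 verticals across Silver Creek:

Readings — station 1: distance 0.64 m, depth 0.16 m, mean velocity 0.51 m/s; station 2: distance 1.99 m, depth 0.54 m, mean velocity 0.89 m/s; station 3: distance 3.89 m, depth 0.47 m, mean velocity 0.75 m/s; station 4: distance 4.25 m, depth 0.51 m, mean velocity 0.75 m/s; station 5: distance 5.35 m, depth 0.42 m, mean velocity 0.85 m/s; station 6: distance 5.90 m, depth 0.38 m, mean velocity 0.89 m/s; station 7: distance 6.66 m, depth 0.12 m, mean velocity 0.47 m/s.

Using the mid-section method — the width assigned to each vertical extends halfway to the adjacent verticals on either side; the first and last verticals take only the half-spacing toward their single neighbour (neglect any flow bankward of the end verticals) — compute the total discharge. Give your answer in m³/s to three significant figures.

w_1 = (1.99 − 0.64)/2 = 0.675 m; q_1 = 0.51 × 0.16 × 0.675 = 0.05508 m³/s
w_2 = (3.89 − 0.64)/2 = 1.625 m; q_2 = 0.89 × 0.54 × 1.625 = 0.7810 m³/s
w_3 = (4.25 − 1.99)/2 = 1.13 m; q_3 = 0.75 × 0.47 × 1.13 = 0.3983 m³/s
w_4 = (5.35 − 3.89)/2 = 0.73 m; q_4 = 0.75 × 0.51 × 0.73 = 0.2792 m³/s
w_5 = (5.90 − 4.25)/2 = 0.825 m; q_5 = 0.85 × 0.42 × 0.825 = 0.2945 m³/s
w_6 = (6.66 − 5.35)/2 = 0.655 m; q_6 = 0.89 × 0.38 × 0.655 = 0.2215 m³/s
w_7 = (6.66 − 5.90)/2 = 0.38 m; q_7 = 0.47 × 0.12 × 0.38 = 0.02143 m³/s
Q = Σ qᵢ = 2.051 m³/s

2.05 m³/s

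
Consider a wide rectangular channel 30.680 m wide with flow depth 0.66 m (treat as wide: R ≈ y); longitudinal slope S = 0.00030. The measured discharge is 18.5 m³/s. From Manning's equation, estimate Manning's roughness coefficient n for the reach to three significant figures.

0.0144

A = b·y = 30.680 × 0.66 = 20.25 m²
Wide channel: R ≈ y = 0.66 m
n = (1/Q)·A·R^(2/3)·S^(1/2) = (1/18.5) × 20.25 × 0.7580 × 0.01732 = 0.01437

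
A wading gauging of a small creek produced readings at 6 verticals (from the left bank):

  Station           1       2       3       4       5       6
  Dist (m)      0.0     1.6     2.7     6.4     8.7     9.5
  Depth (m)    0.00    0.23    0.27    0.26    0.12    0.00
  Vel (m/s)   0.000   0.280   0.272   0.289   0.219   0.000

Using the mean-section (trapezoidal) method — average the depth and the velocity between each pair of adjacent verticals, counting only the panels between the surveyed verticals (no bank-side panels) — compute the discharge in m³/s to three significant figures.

Panel 1-2: Δb = 1.6 m, d̄ = (0.00+0.23)/2 = 0.115, v̄ = (0.000+0.280)/2 = 0.14 → q = 1.6×0.115×0.14 = 0.02576 m³/s
Panel 2-3: Δb = 1.1 m, d̄ = (0.23+0.27)/2 = 0.25, v̄ = (0.280+0.272)/2 = 0.276 → q = 1.1×0.25×0.276 = 0.07590 m³/s
Panel 3-4: Δb = 3.7 m, d̄ = (0.27+0.26)/2 = 0.265, v̄ = (0.272+0.289)/2 = 0.2805 → q = 3.7×0.265×0.2805 = 0.2750 m³/s
Panel 4-5: Δb = 2.3 m, d̄ = (0.26+0.12)/2 = 0.19, v̄ = (0.289+0.219)/2 = 0.254 → q = 2.3×0.19×0.254 = 0.1110 m³/s
Panel 5-6: Δb = 0.8 m, d̄ = (0.12+0.00)/2 = 0.06, v̄ = (0.219+0.000)/2 = 0.1095 → q = 0.8×0.06×0.1095 = 0.005256 m³/s
Q = Σ q = 0.4929 m³/s

0.493 m³/s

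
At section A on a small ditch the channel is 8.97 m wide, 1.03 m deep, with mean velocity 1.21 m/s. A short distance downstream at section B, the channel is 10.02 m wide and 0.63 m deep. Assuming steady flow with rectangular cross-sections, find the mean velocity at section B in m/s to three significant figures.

Q = A₁V₁ = (8.97×1.03) × 1.21 = 11.18 m³/s
A₂ = 10.02 × 0.63 = 6.313 m²
V₂ = Q/A₂ = 11.18/6.313 = 1.771 m/s

1.77 m/s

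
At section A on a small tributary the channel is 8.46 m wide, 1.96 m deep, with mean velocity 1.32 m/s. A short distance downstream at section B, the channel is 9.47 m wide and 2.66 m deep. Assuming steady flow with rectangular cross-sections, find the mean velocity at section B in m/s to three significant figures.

0.869 m/s

Q = A₁V₁ = (8.46×1.96) × 1.32 = 21.89 m³/s
A₂ = 9.47 × 2.66 = 25.19 m²
V₂ = Q/A₂ = 21.89/25.19 = 0.8689 m/s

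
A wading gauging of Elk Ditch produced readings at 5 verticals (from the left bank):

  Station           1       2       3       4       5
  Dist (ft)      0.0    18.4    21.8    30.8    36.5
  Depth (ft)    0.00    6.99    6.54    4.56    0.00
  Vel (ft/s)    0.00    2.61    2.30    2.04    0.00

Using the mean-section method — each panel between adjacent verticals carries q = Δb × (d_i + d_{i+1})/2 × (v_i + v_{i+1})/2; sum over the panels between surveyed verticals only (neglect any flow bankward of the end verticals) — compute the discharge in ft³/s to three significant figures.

Panel 1-2: Δb = 18.4 ft, d̄ = (0.00+6.99)/2 = 3.495, v̄ = (0.00+2.61)/2 = 1.305 → q = 18.4×3.495×1.305 = 83.92 ft³/s
Panel 2-3: Δb = 3.4 ft, d̄ = (6.99+6.54)/2 = 6.765, v̄ = (2.61+2.30)/2 = 2.455 → q = 3.4×6.765×2.455 = 56.47 ft³/s
Panel 3-4: Δb = 9 ft, d̄ = (6.54+4.56)/2 = 5.55, v̄ = (2.30+2.04)/2 = 2.17 → q = 9×5.55×2.17 = 108.4 ft³/s
Panel 4-5: Δb = 5.7 ft, d̄ = (4.56+0.00)/2 = 2.28, v̄ = (2.04+0.00)/2 = 1.02 → q = 5.7×2.28×1.02 = 13.26 ft³/s
Q = Σ q = 262.0 ft³/s

262 ft³/s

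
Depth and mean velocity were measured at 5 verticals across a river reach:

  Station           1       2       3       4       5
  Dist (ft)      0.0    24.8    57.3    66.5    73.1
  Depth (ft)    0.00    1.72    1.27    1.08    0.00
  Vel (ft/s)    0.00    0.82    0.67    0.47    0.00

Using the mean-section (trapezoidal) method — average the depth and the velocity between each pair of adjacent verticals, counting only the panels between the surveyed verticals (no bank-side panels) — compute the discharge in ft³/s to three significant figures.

Panel 1-2: Δb = 24.8 ft, d̄ = (0.00+1.72)/2 = 0.86, v̄ = (0.00+0.82)/2 = 0.41 → q = 24.8×0.86×0.41 = 8.744 ft³/s
Panel 2-3: Δb = 32.5 ft, d̄ = (1.72+1.27)/2 = 1.495, v̄ = (0.82+0.67)/2 = 0.745 → q = 32.5×1.495×0.745 = 36.20 ft³/s
Panel 3-4: Δb = 9.2 ft, d̄ = (1.27+1.08)/2 = 1.175, v̄ = (0.67+0.47)/2 = 0.57 → q = 9.2×1.175×0.57 = 6.162 ft³/s
Panel 4-5: Δb = 6.6 ft, d̄ = (1.08+0.00)/2 = 0.54, v̄ = (0.47+0.00)/2 = 0.235 → q = 6.6×0.54×0.235 = 0.8375 ft³/s
Q = Σ q = 51.94 ft³/s

51.9 ft³/s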